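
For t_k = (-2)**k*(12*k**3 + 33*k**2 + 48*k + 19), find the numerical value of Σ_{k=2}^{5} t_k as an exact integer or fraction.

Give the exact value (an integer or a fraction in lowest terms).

Σ = -63476

Ratio r(k) = 2*(-12*k**3 - 69*k**2 - 150*k - 112)/(12*k**3 + 33*k**2 + 48*k + 19).
So A=-2 and B=1, with C=k**3 + 11*k**2/4 + 4*k + 19/12.
Set up (-2)·f(k+1) − (1)·f(k) − (k**3 + 11*k**2/4 + 4*k + 19/12) = 0.
Bound: deg f ≤ 3.
Solve for f: f(k) = -(4*k**3 + 3*k**2 + 4*k - 1)/12 (degree 3 ≤ 3).
Certificate R = B(k−1)f/C = -(4*k**3 + 3*k**2 + 4*k - 1)/(12*k**3 + 33*k**2 + 48*k + 19) gives s_k = (-2)**k*(-4*k**3 - 3*k**2 - 4*k + 1).
Verify: (-2)**k*(12*k**3 + 33*k**2 + 48*k + 19) matches t_k.
Telescoping: Σ = s_(6) − s_(2) = -63680 − (-204) = -63476.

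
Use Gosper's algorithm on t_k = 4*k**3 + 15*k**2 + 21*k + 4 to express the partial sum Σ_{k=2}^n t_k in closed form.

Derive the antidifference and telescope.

S(n) = n**4 + 7*n**3 + 19*n**2 + 17*n - 44

t_(k+1)/t_k = (4*k**3 + 27*k**2 + 63*k + 44)/(4*k**3 + 15*k**2 + 21*k + 4).
Gosper form: A/B · C(k+1)/C(k) with A=1, B=1, C=k**3 + 15*k**2/4 + 21*k/4 + 1.
f must satisfy (1)·f(k+1) − (1)·f(k) = k**3 + 15*k**2/4 + 21*k/4 + 1.
Bound: deg f ≤ 4.
Solving with deg f ≤ 4: f(k) = k*(k**3 + 3*k**2 + 4*k - 4)/4.
So s_k = (B(k−1)f/C)·t_k = (k*(k**3 + 3*k**2 + 4*k - 4)/(4*k**3 + 15*k**2 + 21*k + 4))·t_k = k*(k**3 + 3*k**2 + 4*k - 4).
Δs = 4*k**3 + 15*k**2 + 21*k + 4, as required.
Telescope: S(n) = s_(n+1) − s_(2) = n**4 + 7*n**3 + 19*n**2 + 17*n + 4 − (48) = n**4 + 7*n**3 + 19*n**2 + 17*n - 44.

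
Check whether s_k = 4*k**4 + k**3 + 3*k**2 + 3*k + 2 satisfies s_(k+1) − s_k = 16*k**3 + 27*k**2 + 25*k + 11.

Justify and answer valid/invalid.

Valid: the claim telescopes to t_k.

s_(k+1) = 4*k**4 + 17*k**3 + 30*k**2 + 28*k + 13
s_(k+1) − s_k = 16*k**3 + 27*k**2 + 25*k + 11
(s_(k+1) − s_k) − t_k = 0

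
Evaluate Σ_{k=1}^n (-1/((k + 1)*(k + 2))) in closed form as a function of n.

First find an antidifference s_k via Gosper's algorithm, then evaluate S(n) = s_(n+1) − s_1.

S(n) = -n/(2*n + 4)

Step 1: r(k) = (k + 1)/(k + 3).
So A=k + 1 and B=k + 3, with C=1.
Key eq: (k + 1)·f(k+1) = (k + 2)·f(k) + (1).
Bound: deg f ≤ 1.
Coefficient equations give f(k) = k.
R(k) = B(k−1)·f(k)/C(k) = k*(k + 2); s_k = R·t_k = -k/(k + 1).
Check: Δs_k = -1/(k**2 + 3*k + 2). ✓
Telescope: S(n) = s_(n+1) − s_(1) = (-n - 1)/(n + 2) − (-1/2) = -n/(2*n + 4).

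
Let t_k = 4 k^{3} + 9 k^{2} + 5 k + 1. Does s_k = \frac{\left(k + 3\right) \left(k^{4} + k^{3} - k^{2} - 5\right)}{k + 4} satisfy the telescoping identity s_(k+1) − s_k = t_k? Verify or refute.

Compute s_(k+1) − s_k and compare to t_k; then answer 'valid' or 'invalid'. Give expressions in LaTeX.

Invalid: residual \frac{3 \left(- k^{4} - 8 k^{3} - 14 k^{2} - 7 k - 3\right)}{k^{2} + 9 k + 20} ≠ 0.

s_(k+1) = (k + 4)*((k + 1)**4 + (k + 1)**3 - (k + 1)**2 - 5)/(k + 5)
s_(k+1) − s_k = (4*k**5 + 42*k**4 + 142*k**3 + 184*k**2 + 88*k + 11)/(k**2 + 9*k + 20)
(s_(k+1) − s_k) − t_k = 3*(-k**4 - 8*k**3 - 14*k**2 - 7*k - 3)/(k**2 + 9*k + 20)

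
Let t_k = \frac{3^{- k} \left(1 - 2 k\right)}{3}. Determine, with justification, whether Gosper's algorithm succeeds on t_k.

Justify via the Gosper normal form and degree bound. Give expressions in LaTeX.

Yes. s_k = 3^{- k} k.

t_(k+1)/t_k = (2*k + 1)/(3*(2*k - 1)).
Factor: A=1/3; B=1; C=k - 1/2.
Need (1/3)·f(k+1) − (1)·f(k) = k - 1/2.
Degrees (0,0,1) ⇒ d ≤ 1.
Match coefficients ⇒ f(k) = -3*k/2.
Get s_k = R·t_k = k/3**k with R(k) = B(k−1)f(k)/C(k) = -3*k/(2*k - 1).
s_(k+1) − s_k = (1 - 2*k)/(3*3**k) = t_k.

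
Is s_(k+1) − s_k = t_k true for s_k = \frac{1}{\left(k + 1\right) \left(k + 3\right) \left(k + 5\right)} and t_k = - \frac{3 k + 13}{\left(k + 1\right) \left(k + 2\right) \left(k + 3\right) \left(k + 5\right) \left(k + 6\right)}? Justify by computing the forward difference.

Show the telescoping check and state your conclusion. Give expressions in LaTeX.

s_(k+1) = 1/((k + 2)*(k + 4)*(k + 6))
s_(k+1) − s_k = 1/((k + 2)*(k + 4)*(k + 6)) - 1/((k + 1)*(k + 3)*(k + 5))
(s_(k+1) − s_k) − t_k = (4*k + 19)/(k**6 + 21*k**5 + 175*k**4 + 735*k**3 + 1624*k**2 + 1764*k + 720)

Invalid: residual \frac{4 k + 19}{k^{6} + 21 k^{5} + 175 k^{4} + 735 k^{3} + 1624 k^{2} + 1764 k + 720} ≠ 0.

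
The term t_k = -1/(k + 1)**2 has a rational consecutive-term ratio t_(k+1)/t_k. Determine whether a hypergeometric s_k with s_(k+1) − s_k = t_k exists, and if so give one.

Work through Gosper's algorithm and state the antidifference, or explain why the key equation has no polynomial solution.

r(k) = (k + 1)**2/(k + 2)**2 after simplifying.
A = k**2 + 2*k + 1, B = k**2 + 4*k + 4, C = 1.
Need (k**2 + 2*k + 1)·f(k+1) − (k**2 + 2*k + 1)·f(k) = 1.
Bound: deg f ≤ 0.
Put f(k) = c0: A·f(k+1) − B(k−1)·f(k) − C = -1; need -1 = 0 — inconsistent ⇒ no f, not summable.

none (Gosper's algorithm certifies no s_k)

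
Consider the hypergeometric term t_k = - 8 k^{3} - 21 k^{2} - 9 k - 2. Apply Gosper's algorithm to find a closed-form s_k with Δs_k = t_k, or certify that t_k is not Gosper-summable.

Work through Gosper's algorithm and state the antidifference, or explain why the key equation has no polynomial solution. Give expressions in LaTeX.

Step 1: r(k) = (8*k**3 + 45*k**2 + 75*k + 40)/(8*k**3 + 21*k**2 + 9*k + 2).
Normal form (A,B,C) = (1, 1, k**3 + 21*k**2/8 + 9*k/8 + 1/4).
Solve (1)·f(k+1) − (1)·f(k) = k**3 + 21*k**2/8 + 9*k/8 + 1/4.
Bound: deg f ≤ 4.
Match coefficients ⇒ f(k) = k*(2*k - 1)*(k**2 + 2*k - 1)/8.
Certificate R = B(k−1)f/C = k*(2*k - 1)*(k**2 + 2*k - 1)/(8*k**3 + 21*k**2 + 9*k + 2) gives s_k = k*(-2*k**3 - 3*k**2 + 4*k - 1).
Check: Δs_k = -8*k**3 - 21*k**2 - 9*k - 2. ✓

s_k = k \left(- 2 k^{3} - 3 k^{2} + 4 k - 1\right)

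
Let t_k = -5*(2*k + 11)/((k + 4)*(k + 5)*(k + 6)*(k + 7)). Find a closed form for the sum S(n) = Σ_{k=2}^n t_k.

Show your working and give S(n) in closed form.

S(n) = 5*(-n**2 - 12*n + 13)/(48*(n**2 + 12*n + 35))

Compute t_(k+1)/t_k: get (k + 4)*(2*k + 13)/((k + 8)*(2*k + 11)).
So A=k + 4 and B=k + 8, with C=k + 11/2.
f must satisfy (k + 4)·f(k+1) − (k + 7)·f(k) = k + 11/2.
deg f ≤ 3 (via 1,1,1).
A polynomial solution: f(k) = k*(k + 5)*(k + 10)/48.
Get s_k = R·t_k = 5*k*(-k - 10)/(24*(k**2 + 10*k + 24)) with R(k) = B(k−1)f(k)/C(k) = k*(k + 5)*(k + 7)*(k + 10)/(24*(2*k + 11)).
Verify: 5*(-2*k - 11)/(k**4 + 22*k**3 + 179*k**2 + 638*k + 840) matches t_k.
s_(n+1) = 5*(-n**2 - 12*n - 11)/(24*(n**2 + 12*n + 35)) and s_(2) = -5/48, so S(n) = 5*(-n**2 - 12*n + 13)/(48*(n**2 + 12*n + 35)).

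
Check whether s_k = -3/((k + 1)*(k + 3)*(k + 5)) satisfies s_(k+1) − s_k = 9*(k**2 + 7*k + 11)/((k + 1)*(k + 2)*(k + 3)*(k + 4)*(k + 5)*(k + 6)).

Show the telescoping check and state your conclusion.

Valid: the claim telescopes to t_k.

s_(k+1) = -3/((k + 2)*(k + 4)*(k + 6))
s_(k+1) − s_k = 9*(k**2 + 7*k + 11)/(k**6 + 21*k**5 + 175*k**4 + 735*k**3 + 1624*k**2 + 1764*k + 720)
(s_(k+1) − s_k) − t_k = 0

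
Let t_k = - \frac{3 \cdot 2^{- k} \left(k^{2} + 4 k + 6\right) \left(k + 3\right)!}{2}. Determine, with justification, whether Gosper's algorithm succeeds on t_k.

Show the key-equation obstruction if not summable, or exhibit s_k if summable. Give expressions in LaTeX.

Step 1: r(k) = (k + 4)*(4*k + (k + 1)**2 + 10)/(2*(k**2 + 4*k + 6)).
Take A(k)=k/2 + 2, B(k)=1, C(k)=k**2 + 4*k + 6.
Solve (k/2 + 2)·f(k+1) − (1)·f(k) = k**2 + 4*k + 6.
From deg A=1, deg B=0, deg C=2: d=1.
Solve for f: f(k) = 2*(k + 1) (degree 1 ≤ 1).
So s_k = (B(k−1)f/C)·t_k = (2*(k + 1)/(k**2 + 4*k + 6))·t_k = -3*(k + 1)*factorial(k + 3)/2**k.
Check: Δs_k = -3*(k**2 + 4*k + 6)*factorial(k + 3)/(2*2**k). ✓

Yes. s_k = - 3 \cdot 2^{- k} \left(k + 1\right) \left(k + 3\right)!.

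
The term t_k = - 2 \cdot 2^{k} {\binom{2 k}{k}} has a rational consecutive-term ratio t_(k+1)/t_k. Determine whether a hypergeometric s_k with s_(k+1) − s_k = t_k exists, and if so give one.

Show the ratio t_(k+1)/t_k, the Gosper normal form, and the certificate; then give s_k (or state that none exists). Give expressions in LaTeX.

no hypergeometric antidifference exists

Compute t_(k+1)/t_k: get 4*(2*k + 1)/(k + 1).
Take A(k)=8*k + 4, B(k)=k + 1, C(k)=1.
f must satisfy (8*k + 4)·f(k+1) − (k)·f(k) = 1.
Bound: deg f ≤ -1.
d = -1 < 0 ⇒ no nonzero polynomial f; not summable.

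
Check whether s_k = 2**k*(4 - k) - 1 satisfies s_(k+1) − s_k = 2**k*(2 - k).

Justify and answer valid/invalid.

Valid — Δs_k = t_k.

s_(k+1) = 2**(k + 1)*(3 - k) - 1
s_(k+1) − s_k = 2**k*(2 - k)
(s_(k+1) − s_k) − t_k = 0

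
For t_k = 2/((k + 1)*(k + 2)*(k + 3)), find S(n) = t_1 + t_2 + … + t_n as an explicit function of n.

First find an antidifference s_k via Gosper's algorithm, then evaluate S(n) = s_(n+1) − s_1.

Compute t_(k+1)/t_k: get (k + 1)/(k + 4).
So A=k + 1 and B=k + 4, with C=1.
Set up (k + 1)·f(k+1) − (k + 3)·f(k) − (1) = 0.
Degrees (1,1,0) ⇒ d ≤ 2.
Coefficient equations give f(k) = k*(k + 3)/4.
Get s_k = R·t_k = k*(k + 3)/(2*(k + 1)*(k + 2)) with R(k) = B(k−1)f(k)/C(k) = k*(k + 3)**2/4.
Δs = 2/(k**3 + 6*k**2 + 11*k + 6), as required.
s_(n+1) = (n**2 + 5*n + 4)/(2*(n**2 + 5*n + 6)) and s_(1) = 1/3, so S(n) = n*(n + 5)/(6*(n**2 + 5*n + 6)).

S(n) = n*(n + 5)/(6*(n**2 + 5*n + 6))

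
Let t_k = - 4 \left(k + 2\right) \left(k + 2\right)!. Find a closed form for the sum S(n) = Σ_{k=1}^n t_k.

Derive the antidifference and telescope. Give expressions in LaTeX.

S(n) = 24 - 4 \left(n + 3\right)!

t_(k+1)/t_k = (k + 3)**2/(k + 2).
A = k + 3, B = 1, C = k + 2.
Solve (k + 3)·f(k+1) − (1)·f(k) = k + 2.
From deg A=1, deg B=0, deg C=1: d=0.
Solving with deg f ≤ 0: f(k) = 1.
So s_k = (B(k−1)f/C)·t_k = (1/(k + 2))·t_k = -4*factorial(k + 2).
Verify: -4*(k + 2)*factorial(k + 2) matches t_k.
Σ_(k=1)^n t_k = s_(n+1) − s_(1) = (-4*factorial(n + 3)) − (-24), i.e. 24 - 4*factorial(n + 3).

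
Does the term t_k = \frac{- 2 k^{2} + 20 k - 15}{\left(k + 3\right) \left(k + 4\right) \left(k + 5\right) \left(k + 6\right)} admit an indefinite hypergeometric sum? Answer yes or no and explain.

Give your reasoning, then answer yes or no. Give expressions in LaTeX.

Yes. s_k = \frac{k \left(- k^{2} + 18 k - 92\right)}{15 \left(k + 3\right) \left(k + 4\right) \left(k + 5\right)}.

r(k) = -(k + 3)*(20*k - 2*(k + 1)**2 + 5)/((k + 7)*(2*k**2 - 20*k + 15)) after simplifying.
So A=k + 3 and B=k + 7, with C=k**2 - 10*k + 15/2.
Key eq: (k + 3)·f(k+1) = (k + 6)·f(k) + (k**2 - 10*k + 15/2).
From deg A=1, deg B=1, deg C=2: d=3.
Coefficient equations give f(k) = k*(k**2 - 18*k + 92)/30.
Get s_k = R·t_k = k*(-k**2 + 18*k - 92)/(15*(k + 3)*(k + 4)*(k + 5)) with R(k) = B(k−1)f(k)/C(k) = k*(k + 6)*(k**2 - 18*k + 92)/(15*(2*k**2 - 20*k + 15)).
Δs = (-2*k**2 + 20*k - 15)/(k**4 + 18*k**3 + 119*k**2 + 342*k + 360), as required.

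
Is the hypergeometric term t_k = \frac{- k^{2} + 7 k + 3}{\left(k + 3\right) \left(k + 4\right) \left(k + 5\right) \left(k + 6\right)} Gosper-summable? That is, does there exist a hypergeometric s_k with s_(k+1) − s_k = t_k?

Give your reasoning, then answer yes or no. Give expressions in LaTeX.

Compute t_(k+1)/t_k: get (k**3 - 2*k**2 - 24*k - 27)/(k**3 - 52*k - 21).
So A=k + 3 and B=k + 7, with C=k**2 - 7*k - 3.
f must satisfy (k + 3)·f(k+1) − (k + 6)·f(k) = k**2 - 7*k - 3.
From deg A=1, deg B=1, deg C=2: d=3.
A polynomial solution: f(k) = -k**2.
Get s_k = R·t_k = k**2/((k + 3)*(k + 4)*(k + 5)) with R(k) = B(k−1)f(k)/C(k) = -k**2*(k + 6)/(k**2 - 7*k - 3).
Check: Δs_k = (-k**2 + 7*k + 3)/(k**4 + 18*k**3 + 119*k**2 + 342*k + 360). ✓

Yes. s_k = \frac{k^{2}}{\left(k + 3\right) \left(k + 4\right) \left(k + 5\right)}.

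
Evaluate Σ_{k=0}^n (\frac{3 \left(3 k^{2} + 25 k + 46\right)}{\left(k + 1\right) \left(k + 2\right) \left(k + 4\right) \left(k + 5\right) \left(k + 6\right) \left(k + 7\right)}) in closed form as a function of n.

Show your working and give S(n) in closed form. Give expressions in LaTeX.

r(k) = (k + 1)*(k + 4)*(25*k + 3*(k + 1)**2 + 71)/((k + 3)*(k + 8)*(3*k**2 + 25*k + 46)) after simplifying.
A = k + 1, B = k + 8, C = k**3 + 34*k**2/3 + 121*k/3 + 46.
f must satisfy (k + 1)·f(k+1) − (k + 7)·f(k) = k**3 + 34*k**2/3 + 121*k/3 + 46.
Degrees (1,1,3) ⇒ d ≤ 6.
Solve for f: f(k) = k*(k + 2)*(k + 3)*(k + 5)*(k**2 + 11*k + 34)/72 (degree 6 ≤ 6).
So s_k = (B(k−1)f/C)·t_k = (k*(k + 2)*(k + 5)*(k + 7)*(k**2 + 11*k + 34)/(24*(3*k**2 + 25*k + 46)))·t_k = k*(k**2 + 11*k + 34)/(8*(k**3 + 11*k**2 + 34*k + 24)).
Δs = 3*(3*k**2 + 25*k + 46)/(k**6 + 25*k**5 + 247*k**4 + 1219*k**3 + 3112*k**2 + 3796*k + 1680), as required.
Σ_(k=0)^n t_k = s_(n+1) − s_(0) = ((n**3 + 14*n**2 + 59*n + 46)/(8*(n**3 + 14*n**2 + 59*n + 70))) − (0), i.e. (n**3 + 14*n**2 + 59*n + 46)/(8*(n**3 + 14*n**2 + 59*n + 70)).

S(n) = \frac{n^{3} + 14 n^{2} + 59 n + 46}{8 \left(n^{3} + 14 n^{2} + 59 n + 70\right)}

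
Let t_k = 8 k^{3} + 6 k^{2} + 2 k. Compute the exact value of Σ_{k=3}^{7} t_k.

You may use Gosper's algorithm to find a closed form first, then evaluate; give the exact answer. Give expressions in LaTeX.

Σ = 7060

Ratio r(k) = (4*k**3 + 15*k**2 + 19*k + 8)/(k*(4*k**2 + 3*k + 1)).
So A=1 and B=1, with C=k**3 + 3*k**2/4 + k/4.
Need (1)·f(k+1) − (1)·f(k) = k**3 + 3*k**2/4 + k/4.
d = 4 from the (0,0,3) case.
Solve for f: f(k) = k**3*(k - 1)/4 (degree 4 ≤ 4).
R(k) = B(k−1)·f(k)/C(k) = k**2*(k - 1)/(4*k**2 + 3*k + 1); s_k = R·t_k = 2*k**3*(k - 1).
Check: Δs_k = 2*k*(4*k**2 + 3*k + 1). ✓
Σ_(k=3)^(7) t_k = s_(8) − s_(3) = 7168 − (108) = 7060.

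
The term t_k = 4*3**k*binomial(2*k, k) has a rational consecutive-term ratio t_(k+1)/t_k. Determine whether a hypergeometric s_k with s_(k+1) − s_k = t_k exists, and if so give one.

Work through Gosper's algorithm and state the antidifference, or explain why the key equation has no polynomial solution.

no hypergeometric antidifference exists

The ratio is 6*(2*k + 1)/(k + 1).
Normal form (A,B,C) = (12*k + 6, k + 1, 1).
Set up (12*k + 6)·f(k+1) − (k)·f(k) − (1) = 0.
Degrees (1,1,0) ⇒ d ≤ -1.
d = -1 < 0 ⇒ no nonzero polynomial f; not summable.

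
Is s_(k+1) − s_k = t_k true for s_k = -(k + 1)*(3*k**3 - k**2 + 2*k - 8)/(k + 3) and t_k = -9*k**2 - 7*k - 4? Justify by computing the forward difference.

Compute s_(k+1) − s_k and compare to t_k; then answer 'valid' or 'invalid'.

s_(k+1) = (-3*k**4 - 14*k**3 - 25*k**2 - 14*k + 8)/(k + 4)
s_(k+1) − s_k = (-9*k**4 - 58*k**3 - 91*k**2 - 66*k - 8)/(k**2 + 7*k + 12)
(s_(k+1) − s_k) − t_k = 2*(6*k**3 + 35*k**2 + 23*k + 20)/(k**2 + 7*k + 12)

Invalid: residual 2*(6*k**3 + 35*k**2 + 23*k + 20)/(k**2 + 7*k + 12) ≠ 0.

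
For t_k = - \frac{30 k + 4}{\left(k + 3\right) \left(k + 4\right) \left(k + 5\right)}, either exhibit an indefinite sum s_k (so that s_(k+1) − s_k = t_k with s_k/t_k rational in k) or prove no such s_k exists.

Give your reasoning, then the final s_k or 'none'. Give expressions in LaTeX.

s_k = - \frac{k \left(47 k - 31\right)}{12 \left(k + 3\right) \left(k + 4\right)}

Step 1: r(k) = (k + 3)*(15*k + 17)/((k + 6)*(15*k + 2)).
Normal form (A,B,C) = (k + 3, k + 6, k + 2/15).
Solve (k + 3)·f(k+1) − (k + 5)·f(k) = k + 2/15.
From deg A=1, deg B=1, deg C=1: d=2.
A polynomial solution: f(k) = k*(47*k - 31)/360.
Then R = B(k−1)f/C = k*(k + 5)*(47*k - 31)/(24*(15*k + 2)), so s_k = R(k)·t_k = -k*(47*k - 31)/(12*(k + 3)*(k + 4)).
Verify: 2*(-15*k - 2)/(k**3 + 12*k**2 + 47*k + 60) matches t_k.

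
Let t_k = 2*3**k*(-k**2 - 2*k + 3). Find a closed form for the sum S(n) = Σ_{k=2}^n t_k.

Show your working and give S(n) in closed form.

S(n) = -3*3**n*n**2 - 3*3**n*n + 9*3**n - 9

Ratio r(k) = 3*k*(k + 4)/(k**2 + 2*k - 3).
A = 3, B = 1, C = k**2 + 2*k - 3.
Key eq: (3)·f(k+1) = (1)·f(k) + (k**2 + 2*k - 3).
deg f ≤ 2 (via 0,0,2).
Solve for f: f(k) = (k**2 - k - 3)/2 (degree 2 ≤ 2).
Get s_k = R·t_k = 3**k*(-k**2 + k + 3) with R(k) = B(k−1)f(k)/C(k) = (k**2 - k - 3)/(2*(k - 1)*(k + 3)).
Check: Δs_k = 2*3**k*(-k**2 - 2*k + 3). ✓
s_(n+1) = 3**(n + 1)*(-n**2 - n + 3) and s_(2) = 9, so S(n) = -3*3**n*n**2 - 3*3**n*n + 9*3**n - 9.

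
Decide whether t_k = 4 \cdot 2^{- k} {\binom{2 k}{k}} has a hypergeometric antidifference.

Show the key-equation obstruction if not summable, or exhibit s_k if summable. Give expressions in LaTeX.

t_(k+1)/t_k = (2*k + 1)/(k + 1).
Gosper form: A/B · C(k+1)/C(k) with A=2*k + 1, B=k + 1, C=1.
Key eq: (2*k + 1)·f(k+1) = (k)·f(k) + (1).
d = -1 from the (1,1,0) case.
Negative degree bound (-1): no f exists, t_k not Gosper-summable.

No — key equation has no polynomial f.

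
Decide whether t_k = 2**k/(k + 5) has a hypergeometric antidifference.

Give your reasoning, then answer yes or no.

t_(k+1)/t_k = 2*(k + 5)/(k + 6).
So A=2*k + 10 and B=k + 6, with C=1.
Key eq: (2*k + 10)·f(k+1) = (k + 5)·f(k) + (1).
deg f ≤ -1 (via 1,1,0).
Negative degree bound (-1): no f exists, t_k not Gosper-summable.

No — negative degree bound, so no certificate f.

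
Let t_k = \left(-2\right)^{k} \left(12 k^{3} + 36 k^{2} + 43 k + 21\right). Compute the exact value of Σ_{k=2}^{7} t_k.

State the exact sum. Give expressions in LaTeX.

Σ = -591924

t_(k+1)/t_k = 2*(-12*k**3 - 72*k**2 - 151*k - 112)/(12*k**3 + 36*k**2 + 43*k + 21).
Factor: A=-2; B=1; C=k**3 + 3*k**2 + 43*k/12 + 7/4.
Solve (-2)·f(k+1) − (1)·f(k) = k**3 + 3*k**2 + 43*k/12 + 7/4.
Bound: deg f ≤ 3.
Solve for f: f(k) = -(k + 1)*(4*k**2 + 1)/12 (degree 3 ≤ 3).
R(k) = B(k−1)·f(k)/C(k) = -(k + 1)*(4*k**2 + 1)/(12*k**3 + 36*k**2 + 43*k + 21); s_k = R·t_k = (-2)**k*(-4*k**3 - 4*k**2 - k - 1).
Verify: (-2)**k*(12*k**3 + 36*k**2 + 43*k + 21) matches t_k.
Telescoping: Σ = s_(8) − s_(2) = -592128 − (-204) = -591924.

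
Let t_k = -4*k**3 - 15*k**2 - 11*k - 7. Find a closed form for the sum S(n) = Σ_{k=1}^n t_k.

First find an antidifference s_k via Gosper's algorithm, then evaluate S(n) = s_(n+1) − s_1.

Ratio r(k) = (4*k**3 + 27*k**2 + 53*k + 37)/(4*k**3 + 15*k**2 + 11*k + 7).
Gosper form: A/B · C(k+1)/C(k) with A=1, B=1, C=k**3 + 15*k**2/4 + 11*k/4 + 7/4.
Set up (1)·f(k+1) − (1)·f(k) − (k**3 + 15*k**2/4 + 11*k/4 + 7/4) = 0.
deg f ≤ 4 (via 0,0,3).
Match coefficients ⇒ f(k) = k*(k**3 + 3*k**2 - k + 4)/4.
Certificate R = B(k−1)f/C = k*(k**3 + 3*k**2 - k + 4)/(4*k**3 + 15*k**2 + 11*k + 7) gives s_k = k*(-k**3 - 3*k**2 + k - 4).
s_(k+1) − s_k = -4*k**3 - 15*k**2 - 11*k - 7 = t_k.
Σ_(k=1)^n t_k = s_(n+1) − s_(1) = (-n**4 - 7*n**3 - 14*n**2 - 15*n - 7) − (-7), i.e. n*(-n**3 - 7*n**2 - 14*n - 15).

S(n) = n*(-n**3 - 7*n**2 - 14*n - 15)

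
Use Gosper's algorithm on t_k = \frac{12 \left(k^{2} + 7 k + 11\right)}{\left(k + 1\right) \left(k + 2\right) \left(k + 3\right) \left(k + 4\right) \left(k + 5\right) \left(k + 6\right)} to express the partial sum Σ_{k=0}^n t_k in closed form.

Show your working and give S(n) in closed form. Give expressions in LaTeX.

Compute t_(k+1)/t_k: get (k + 1)*(7*k + (k + 1)**2 + 18)/((k + 7)*(k**2 + 7*k + 11)).
Factor: A=k + 1; B=k + 7; C=k**2 + 7*k + 11.
Solve (k + 1)·f(k+1) − (k + 6)·f(k) = k**2 + 7*k + 11.
deg f ≤ 5 (via 1,1,2).
Match coefficients ⇒ f(k) = k*(k + 2)*(k + 4)*(k**2 + 9*k + 23)/45.
Get s_k = R·t_k = 4*k*(k**2 + 9*k + 23)/(15*(k**3 + 9*k**2 + 23*k + 15)) with R(k) = B(k−1)f(k)/C(k) = k*(k + 2)*(k + 4)*(k + 6)*(k**2 + 9*k + 23)/(45*(k**2 + 7*k + 11)).
Check: Δs_k = 12*(k**2 + 7*k + 11)/(k**6 + 21*k**5 + 175*k**4 + 735*k**3 + 1624*k**2 + 1764*k + 720). ✓
Evaluate: s_(n+1) = 4*(n**3 + 12*n**2 + 44*n + 33)/(15*(n**3 + 12*n**2 + 44*n + 48)); subtract s_(0) = 0 ⇒ S(n) = 4*(n**3 + 12*n**2 + 44*n + 33)/(15*(n**3 + 12*n**2 + 44*n + 48)).

S(n) = \frac{4 \left(n^{3} + 12 n^{2} + 44 n + 33\right)}{15 \left(n^{3} + 12 n^{2} + 44 n + 48\right)}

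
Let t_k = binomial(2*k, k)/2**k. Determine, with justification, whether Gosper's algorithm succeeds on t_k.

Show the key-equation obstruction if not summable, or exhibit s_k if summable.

No — t_k has no hypergeometric antidifference.

t_(k+1)/t_k = (2*k + 1)/(k + 1).
So A=2*k + 1 and B=k + 1, with C=1.
Solve (2*k + 1)·f(k+1) − (k)·f(k) = 1.
From deg A=1, deg B=1, deg C=0: d=-1.
d = -1 < 0 ⇒ no nonzero polynomial f; not summable.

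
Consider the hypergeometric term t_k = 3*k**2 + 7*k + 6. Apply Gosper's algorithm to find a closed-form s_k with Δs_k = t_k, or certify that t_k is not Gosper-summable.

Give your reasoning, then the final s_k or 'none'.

The ratio is (3*k**2 + 13*k + 16)/(3*k**2 + 7*k + 6).
A = 1, B = 1, C = k**2 + 7*k/3 + 2.
Solve (1)·f(k+1) − (1)·f(k) = k**2 + 7*k/3 + 2.
Bound: deg f ≤ 3.
Solve for f: f(k) = k*(k**2 + 2*k + 3)/3 (degree 3 ≤ 3).
R(k) = B(k−1)·f(k)/C(k) = k*(k**2 + 2*k + 3)/(3*k**2 + 7*k + 6); s_k = R·t_k = k*(k**2 + 2*k + 3).
Verify: 3*k**2 + 7*k + 6 matches t_k.

s_k = k*(k**2 + 2*k + 3)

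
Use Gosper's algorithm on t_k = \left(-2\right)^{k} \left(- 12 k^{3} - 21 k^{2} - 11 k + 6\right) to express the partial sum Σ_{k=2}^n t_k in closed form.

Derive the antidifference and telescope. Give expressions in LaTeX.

The ratio is 2*(-12*k**3 - 57*k**2 - 89*k - 38)/(12*k**3 + 21*k**2 + 11*k - 6).
So A=-2 and B=1, with C=k**3 + 7*k**2/4 + 11*k/12 - 1/2.
Solve (-2)·f(k+1) − (1)·f(k) = k**3 + 7*k**2/4 + 11*k/12 - 1/2.
Bound: deg f ≤ 3.
Match coefficients ⇒ f(k) = -(4*k**3 - k**2 - 3*k - 2)/12.
Certificate R = B(k−1)f/C = -(4*k**3 - k**2 - 3*k - 2)/(12*k**3 + 21*k**2 + 11*k - 6) gives s_k = (-2)**k*(4*k**3 - k**2 - 3*k - 2).
s_(k+1) − s_k = (-2)**k*(-12*k**3 - 21*k**2 - 11*k + 6) = t_k.
Σ_(k=2)^n t_k = s_(n+1) − s_(2) = ((-2)**(n + 1)*(4*n**3 + 11*n**2 + 7*n - 2)) − (80), i.e. -8*(-2)**n*n**3 - 22*(-2)**n*n**2 - 14*(-2)**n*n + 4*(-2)**n - 80.

S(n) = - 8 \left(-2\right)^{n} n^{3} - 22 \left(-2\right)^{n} n^{2} - 14 \left(-2\right)^{n} n + 4 \left(-2\right)^{n} - 80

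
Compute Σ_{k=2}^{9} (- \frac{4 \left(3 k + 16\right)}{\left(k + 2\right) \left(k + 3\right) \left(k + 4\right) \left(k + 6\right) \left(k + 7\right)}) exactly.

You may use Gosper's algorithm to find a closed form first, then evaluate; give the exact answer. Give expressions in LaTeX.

Σ = -73/3120

t_(k+1)/t_k = (k + 2)*(k + 6)*(3*k + 19)/((k + 5)*(k + 8)*(3*k + 16)).
Take A(k)=k + 2, B(k)=k + 8, C(k)=k**2 + 31*k/3 + 80/3.
Set up (k + 2)·f(k+1) − (k + 7)·f(k) − (k**2 + 31*k/3 + 80/3) = 0.
Degrees (1,1,2) ⇒ d ≤ 5.
Solving with deg f ≤ 5: f(k) = k*(k + 4)*(k + 5)*(k**2 + 11*k + 36)/108.
Then R = B(k−1)f/C = k*(k + 4)*(k + 7)*(k**2 + 11*k + 36)/(36*(3*k + 16)), so s_k = R(k)·t_k = k*(-k**2 - 11*k - 36)/(9*(k**3 + 11*k**2 + 36*k + 36)).
Check: Δs_k = 4*(-3*k - 16)/(k**5 + 22*k**4 + 185*k**3 + 740*k**2 + 1404*k + 1008). ✓
Σ_(k=2)^(9) t_k = s_(10) − s_(2) = -205/1872 − (-31/360) = -73/3120.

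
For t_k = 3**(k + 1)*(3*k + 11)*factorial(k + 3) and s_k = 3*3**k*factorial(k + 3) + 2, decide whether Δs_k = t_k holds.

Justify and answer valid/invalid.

Valid — Δs_k = t_k.

s_(k+1) = 3*3**(k + 1)*factorial(k + 4) + 2
s_(k+1) − s_k = 3**(k + 1)*(3*k + 11)*factorial(k + 3)
(s_(k+1) − s_k) − t_k = 0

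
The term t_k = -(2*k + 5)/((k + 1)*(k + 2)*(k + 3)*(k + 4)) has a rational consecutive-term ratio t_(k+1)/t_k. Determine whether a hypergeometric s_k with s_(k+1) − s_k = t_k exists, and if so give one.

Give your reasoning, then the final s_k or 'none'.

The ratio is (k + 1)*(2*k + 7)/((k + 5)*(2*k + 5)).
Normal form (A,B,C) = (k + 1, k + 5, k + 5/2).
Key eq: (k + 1)·f(k+1) = (k + 4)·f(k) + (k + 5/2).
From deg A=1, deg B=1, deg C=1: d=3.
Solve for f: f(k) = k*(k + 2)*(k + 4)/6 (degree 3 ≤ 3).
So s_k = (B(k−1)f/C)·t_k = (k*(k + 2)*(k + 4)**2/(3*(2*k + 5)))·t_k = k*(-k - 4)/(3*(k**2 + 4*k + 3)).
Check: Δs_k = (-2*k - 5)/(k**4 + 10*k**3 + 35*k**2 + 50*k + 24). ✓

s_k = k*(-k - 4)/(3*(k**2 + 4*k + 3))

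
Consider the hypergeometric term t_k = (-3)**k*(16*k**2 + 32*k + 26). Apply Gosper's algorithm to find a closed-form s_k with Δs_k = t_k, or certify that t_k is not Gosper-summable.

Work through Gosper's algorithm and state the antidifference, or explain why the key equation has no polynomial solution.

t_(k+1)/t_k = 3*(-8*k**2 - 32*k - 37)/(8*k**2 + 16*k + 13).
So A=-3 and B=1, with C=k**2 + 2*k + 13/8.
Solve (-3)·f(k+1) − (1)·f(k) = k**2 + 2*k + 13/8.
From deg A=0, deg B=0, deg C=2: d=2.
Match coefficients ⇒ f(k) = -(2*k**2 + k + 1)/8.
R(k) = B(k−1)·f(k)/C(k) = -(2*k**2 + k + 1)/(8*k**2 + 16*k + 13); s_k = R·t_k = -2*(-3)**k*(2*k**2 + k + 1).
s_(k+1) − s_k = (-3)**k*(16*k**2 + 32*k + 26) = t_k.

s_k = -2*(-3)**k*(2*k**2 + k + 1)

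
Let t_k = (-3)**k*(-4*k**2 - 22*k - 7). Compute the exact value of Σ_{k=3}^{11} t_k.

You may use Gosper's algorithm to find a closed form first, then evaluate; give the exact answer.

Ratio r(k) = 3*(-4*k**2 - 30*k - 33)/(4*k**2 + 22*k + 7).
A = -3, B = 1, C = k**2 + 11*k/2 + 7/4.
Solve (-3)·f(k+1) − (1)·f(k) = k**2 + 11*k/2 + 7/4.
deg f ≤ 2 (via 0,0,2).
Solve for f: f(k) = -(k**2 + 4*k - 2)/4 (degree 2 ≤ 2).
Then R = B(k−1)f/C = -(k**2 + 4*k - 2)/(4*k**2 + 22*k + 7), so s_k = R(k)·t_k = (-3)**k*(k**2 + 4*k - 2).
s_(k+1) − s_k = (-3)**k*(-4*k**2 - 22*k - 7) = t_k.
Evaluate s at k=12 and k=3: 100973790 and -513; difference 100974303.

Σ = 100974303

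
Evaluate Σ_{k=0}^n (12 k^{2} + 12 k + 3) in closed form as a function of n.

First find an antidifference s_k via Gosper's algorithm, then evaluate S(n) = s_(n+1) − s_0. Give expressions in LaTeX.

Ratio r(k) = (4*k**2 + 12*k + 9)/(4*k**2 + 4*k + 1).
A = 1, B = 1, C = k**2 + k + 1/4.
Solve (1)·f(k+1) − (1)·f(k) = k**2 + k + 1/4.
d = 3 from the (0,0,2) case.
Solve for f: f(k) = k*(2*k - 1)*(2*k + 1)/12 (degree 3 ≤ 3).
So s_k = (B(k−1)f/C)·t_k = (k*(2*k - 1)/(3*(2*k + 1)))·t_k = 4*k**3 - k.
s_(k+1) − s_k = 12*k**2 + 12*k + 3 = t_k.
Telescope: S(n) = s_(n+1) − s_(0) = 4*n**3 + 12*n**2 + 11*n + 3 − (0) = 4*n**3 + 12*n**2 + 11*n + 3.

S(n) = 4 n^{3} + 12 n^{2} + 11 n + 3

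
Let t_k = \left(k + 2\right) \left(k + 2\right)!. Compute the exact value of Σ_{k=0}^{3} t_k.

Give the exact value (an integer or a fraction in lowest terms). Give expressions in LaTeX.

Σ = 718

Step 1: r(k) = (k + 3)**2/(k + 2).
Normal form (A,B,C) = (k + 3, 1, k + 2).
Key eq: (k + 3)·f(k+1) = (1)·f(k) + (k + 2).
deg f ≤ 0 (via 1,0,1).
Solve for f: f(k) = 1 (degree 0 ≤ 0).
R(k) = B(k−1)·f(k)/C(k) = 1/(k + 2); s_k = R·t_k = factorial(k + 2).
Δs = (k + 2)*factorial(k + 2), as required.
Evaluate s at k=4 and k=0: 720 and 2; difference 718.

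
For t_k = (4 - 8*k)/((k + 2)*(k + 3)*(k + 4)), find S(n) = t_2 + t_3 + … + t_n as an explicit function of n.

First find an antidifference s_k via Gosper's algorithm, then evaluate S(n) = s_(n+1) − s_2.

Compute t_(k+1)/t_k: get (k + 2)*(2*k + 1)/((k + 5)*(2*k - 1)).
So A=k + 2 and B=k + 5, with C=k - 1/2.
Need (k + 2)·f(k+1) − (k + 4)·f(k) = k - 1/2.
From deg A=1, deg B=1, deg C=1: d=2.
Solve for f: f(k) = k*(k - 3)/8 (degree 2 ≤ 2).
Then R = B(k−1)f/C = k*(k - 3)*(k + 4)/(4*(2*k - 1)), so s_k = R(k)·t_k = -k*(k - 3)/((k + 2)*(k + 3)).
s_(k+1) − s_k = 4*(1 - 2*k)/(k**3 + 9*k**2 + 26*k + 24) = t_k.
Telescope: S(n) = s_(n+1) − s_(2) = (-n**2 + n + 2)/(n**2 + 7*n + 12) − (1/10) = (-11*n**2 + 3*n + 8)/(10*(n**2 + 7*n + 12)).

S(n) = (-11*n**2 + 3*n + 8)/(10*(n**2 + 7*n + 12))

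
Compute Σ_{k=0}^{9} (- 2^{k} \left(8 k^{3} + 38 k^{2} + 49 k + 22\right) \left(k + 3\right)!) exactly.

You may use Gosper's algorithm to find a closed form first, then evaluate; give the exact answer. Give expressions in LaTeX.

Σ = -2372046579302388

Ratio r(k) = 2*(8*k**4 + 94*k**3 + 397*k**2 + 713*k + 468)/(8*k**3 + 38*k**2 + 49*k + 22).
Take A(k)=2*k + 8, B(k)=1, C(k)=k**3 + 19*k**2/4 + 49*k/8 + 11/4.
Key eq: (2*k + 8)·f(k+1) = (1)·f(k) + (k**3 + 19*k**2/4 + 49*k/8 + 11/4).
deg f ≤ 2 (via 1,0,3).
Solve for f: f(k) = (4*k**2 - 3*k + 2)/8 (degree 2 ≤ 2).
R(k) = B(k−1)·f(k)/C(k) = (4*k**2 - 3*k + 2)/(8*k**3 + 38*k**2 + 49*k + 22); s_k = R·t_k = -2**k*(4*k**2 - 3*k + 2)*factorial(k + 3).
s_(k+1) − s_k = -2**k*(8*k**3 + 38*k**2 + 49*k + 22)*factorial(k + 3) = t_k.
Σ_(k=0)^(9) t_k = s_(10) − s_(0) = -2372046579302400 − (-12) = -2372046579302388.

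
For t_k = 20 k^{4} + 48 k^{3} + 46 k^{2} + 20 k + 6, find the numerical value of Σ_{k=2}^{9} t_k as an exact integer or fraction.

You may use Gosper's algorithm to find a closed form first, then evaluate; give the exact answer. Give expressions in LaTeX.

Compute t_(k+1)/t_k: get (10*k**4 + 64*k**3 + 155*k**2 + 168*k + 70)/(10*k**4 + 24*k**3 + 23*k**2 + 10*k + 3).
So A=1 and B=1, with C=k**4 + 12*k**3/5 + 23*k**2/10 + k + 3/10.
Solve (1)·f(k+1) − (1)·f(k) = k**4 + 12*k**3/5 + 23*k**2/10 + k + 3/10.
From deg A=0, deg B=0, deg C=4: d=5.
Solve for f: f(k) = k*(4*k**4 + 2*k**3 - 2*k**2 - k + 3)/20 (degree 5 ≤ 5).
Get s_k = R·t_k = k*(4*k**4 + 2*k**3 - 2*k**2 - k + 3) with R(k) = B(k−1)f(k)/C(k) = k*(4*k**4 + 2*k**3 - 2*k**2 - k + 3)/(2*(10*k**4 + 24*k**3 + 23*k**2 + 10*k + 3)).
s_(k+1) − s_k = 20*k**4 + 48*k**3 + 46*k**2 + 20*k + 6 = t_k.
Sum = s_(10) − s_(2); s_(10) = 417930, s_(2) = 146 ⇒ 417784.

Σ = 417784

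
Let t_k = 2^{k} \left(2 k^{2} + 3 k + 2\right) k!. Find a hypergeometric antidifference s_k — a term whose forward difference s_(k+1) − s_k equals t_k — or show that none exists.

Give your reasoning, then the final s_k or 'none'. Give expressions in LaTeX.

r(k) = 2*(2*k**3 + 9*k**2 + 14*k + 7)/(2*k**2 + 3*k + 2) after simplifying.
Factor: A=2*k + 2; B=1; C=k**2 + 3*k/2 + 1.
Solve (2*k + 2)·f(k+1) − (1)·f(k) = k**2 + 3*k/2 + 1.
d = 1 from the (1,0,2) case.
Match coefficients ⇒ f(k) = k/2.
Get s_k = R·t_k = 2**k*k*factorial(k) with R(k) = B(k−1)f(k)/C(k) = k/(2*k**2 + 3*k + 2).
Δs = 2**k*(2*k**2 + 3*k + 2)*factorial(k), as required.

s_k = 2^{k} k k!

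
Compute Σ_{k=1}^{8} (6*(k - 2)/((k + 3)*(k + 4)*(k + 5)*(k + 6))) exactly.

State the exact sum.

Σ = 1/210

Ratio r(k) = (k - 1)*(k + 3)/((k - 2)*(k + 7)).
Gosper form: A/B · C(k+1)/C(k) with A=k + 3, B=k + 7, C=k - 2.
Set up (k + 3)·f(k+1) − (k + 6)·f(k) − (k - 2) = 0.
From deg A=1, deg B=1, deg C=1: d=3.
Coefficient equations give f(k) = -k*(k**2 + 12*k + 227)/360.
Get s_k = R·t_k = k*(-k**2 - 12*k - 227)/(60*(k + 3)*(k + 4)*(k + 5)) with R(k) = B(k−1)f(k)/C(k) = -k*(k + 6)*(k**2 + 12*k + 227)/(360*(k - 2)).
Check: Δs_k = 6*(k - 2)/(k**4 + 18*k**3 + 119*k**2 + 342*k + 360). ✓
Σ_(k=1)^(8) t_k = s_(9) − s_(1) = -1/35 − (-1/30) = 1/210.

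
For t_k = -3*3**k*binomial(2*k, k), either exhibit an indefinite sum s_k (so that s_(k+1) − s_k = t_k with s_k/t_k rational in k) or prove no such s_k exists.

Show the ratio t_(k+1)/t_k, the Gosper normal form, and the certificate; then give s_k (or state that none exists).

none — t_k is not Gosper-summable

t_(k+1)/t_k = 6*(2*k + 1)/(k + 1).
Gosper form: A/B · C(k+1)/C(k) with A=12*k + 6, B=k + 1, C=1.
Solve (12*k + 6)·f(k+1) − (k)·f(k) = 1.
d = -1 from the (1,1,0) case.
d = -1 < 0 ⇒ no nonzero polynomial f; not summable.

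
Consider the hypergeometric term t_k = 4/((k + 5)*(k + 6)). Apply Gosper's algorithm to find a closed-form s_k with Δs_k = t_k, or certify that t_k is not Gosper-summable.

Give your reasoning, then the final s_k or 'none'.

Step 1: r(k) = (k + 5)/(k + 7).
A = k + 5, B = k + 7, C = 1.
f must satisfy (k + 5)·f(k+1) − (k + 6)·f(k) = 1.
From deg A=1, deg B=1, deg C=0: d=1.
Solving with deg f ≤ 1: f(k) = k/5.
R(k) = B(k−1)·f(k)/C(k) = k*(k + 6)/5; s_k = R·t_k = 4*k/(5*(k + 5)).
Δs = 4/(k**2 + 11*k + 30), as required.

s_k = 4*k/(5*(k + 5))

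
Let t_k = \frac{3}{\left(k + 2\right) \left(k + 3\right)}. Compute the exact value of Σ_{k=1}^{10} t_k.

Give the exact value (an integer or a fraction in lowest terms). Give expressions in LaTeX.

r(k) = (k + 2)/(k + 4) after simplifying.
Gosper form: A/B · C(k+1)/C(k) with A=k + 2, B=k + 4, C=1.
Need (k + 2)·f(k+1) − (k + 3)·f(k) = 1.
deg f ≤ 1 (via 1,1,0).
A polynomial solution: f(k) = k/2.
So s_k = (B(k−1)f/C)·t_k = (k*(k + 3)/2)·t_k = 3*k/(2*(k + 2)).
Δs = 3/(k**2 + 5*k + 6), as required.
Sum = s_(11) − s_(1); s_(11) = 33/26, s_(1) = 1/2 ⇒ 10/13.

Σ = 10/13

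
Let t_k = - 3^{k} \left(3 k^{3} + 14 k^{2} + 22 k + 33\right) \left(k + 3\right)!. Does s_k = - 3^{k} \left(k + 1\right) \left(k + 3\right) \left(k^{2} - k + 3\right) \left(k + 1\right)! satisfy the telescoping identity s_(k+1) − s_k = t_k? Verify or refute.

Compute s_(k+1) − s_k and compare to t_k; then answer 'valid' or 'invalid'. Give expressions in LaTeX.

s_(k+1) = -3**(k + 1)*(k + 2)*(k + 4)*(k**2 + k + 3)*factorial(k + 2)
s_(k+1) − s_k = -3**k*(3*k**5 + 26*k**4 + 90*k**3 + 178*k**2 + 219*k + 135)*factorial(k + 1)
(s_(k+1) − s_k) − t_k = 3**k*(3*k**4 + 20*k**3 + 49*k**2 + 78*k + 63)*factorial(k + 1)

Invalid: residual 3^{k} \left(3 k^{4} + 20 k^{3} + 49 k^{2} + 78 k + 63\right) \left(k + 1\right)! ≠ 0.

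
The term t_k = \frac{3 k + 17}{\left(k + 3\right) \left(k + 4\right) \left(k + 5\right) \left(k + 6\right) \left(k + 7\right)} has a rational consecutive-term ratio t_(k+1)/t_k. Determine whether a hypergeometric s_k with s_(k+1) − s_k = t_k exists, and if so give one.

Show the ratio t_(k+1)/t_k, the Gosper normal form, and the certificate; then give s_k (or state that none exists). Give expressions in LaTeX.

The ratio is (k + 3)*(3*k + 20)/((k + 8)*(3*k + 17)).
Factor: A=k + 3; B=k + 8; C=k + 17/3.
Solve (k + 3)·f(k+1) − (k + 7)·f(k) = k + 17/3.
From deg A=1, deg B=1, deg C=1: d=4.
Solve for f: f(k) = k*(k + 5)*(k**2 + 13*k + 54)/216 (degree 4 ≤ 4).
So s_k = (B(k−1)f/C)·t_k = (k*(k + 5)*(k + 7)*(k**2 + 13*k + 54)/(72*(3*k + 17)))·t_k = k*(k**2 + 13*k + 54)/(72*(k**3 + 13*k**2 + 54*k + 72)).
Check: Δs_k = (3*k + 17)/(k**5 + 25*k**4 + 245*k**3 + 1175*k**2 + 2754*k + 2520). ✓

s_k = \frac{k \left(k^{2} + 13 k + 54\right)}{72 \left(k^{3} + 13 k^{2} + 54 k + 72\right)}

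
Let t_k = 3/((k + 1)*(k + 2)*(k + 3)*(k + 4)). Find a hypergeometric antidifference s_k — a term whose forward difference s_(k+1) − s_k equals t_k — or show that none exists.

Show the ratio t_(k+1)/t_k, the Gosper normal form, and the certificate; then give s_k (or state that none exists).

r(k) = (k + 1)/(k + 5) after simplifying.
So A=k + 1 and B=k + 5, with C=1.
Set up (k + 1)·f(k+1) − (k + 4)·f(k) − (1) = 0.
deg f ≤ 3 (via 1,1,0).
Solve for f: f(k) = k*(k**2 + 6*k + 11)/18 (degree 3 ≤ 3).
Get s_k = R·t_k = k*(k**2 + 6*k + 11)/(6*(k + 1)*(k + 2)*(k + 3)) with R(k) = B(k−1)f(k)/C(k) = k*(k + 4)*(k**2 + 6*k + 11)/18.
Verify: 3/(k**4 + 10*k**3 + 35*k**2 + 50*k + 24) matches t_k.

s_k = k*(k**2 + 6*k + 11)/(6*(k + 1)*(k + 2)*(k + 3))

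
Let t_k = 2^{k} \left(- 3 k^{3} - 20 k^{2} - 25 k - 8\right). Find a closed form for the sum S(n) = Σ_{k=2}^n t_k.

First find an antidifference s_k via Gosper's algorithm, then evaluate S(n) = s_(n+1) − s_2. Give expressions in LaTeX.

Ratio r(k) = 2*(3*k**3 + 29*k**2 + 74*k + 56)/(3*k**3 + 20*k**2 + 25*k + 8).
Gosper form: A/B · C(k+1)/C(k) with A=2, B=1, C=k**3 + 20*k**2/3 + 25*k/3 + 8/3.
Need (2)·f(k+1) − (1)·f(k) = k**3 + 20*k**2/3 + 25*k/3 + 8/3.
d = 3 from the (0,0,3) case.
Coefficient equations give f(k) = k*(k + 1)*(3*k - 1)/3.
Certificate R = B(k−1)f/C = k*(3*k - 1)/(3*k**2 + 17*k + 8) gives s_k = 2**k*k*(-3*k**2 - 2*k + 1).
Check: Δs_k = 2**k*(-3*k**3 - 20*k**2 - 25*k - 8). ✓
s_(n+1) = 2**(n + 1)*(-3*n**3 - 11*n**2 - 12*n - 4) and s_(2) = -120, so S(n) = -6*2**n*n**3 - 22*2**n*n**2 - 24*2**n*n - 8*2**n + 120.

S(n) = - 6 \cdot 2^{n} n^{3} - 22 \cdot 2^{n} n^{2} - 24 \cdot 2^{n} n - 8 \cdot 2^{n} + 120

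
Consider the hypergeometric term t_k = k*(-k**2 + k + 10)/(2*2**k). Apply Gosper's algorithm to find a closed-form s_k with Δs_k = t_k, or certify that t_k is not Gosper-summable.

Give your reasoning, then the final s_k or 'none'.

Compute t_(k+1)/t_k: get (k + 1)*(k - (k + 1)**2 + 11)/(2*k*(-k**2 + k + 10)).
Factor: A=1/2; B=1; C=k**3 - k**2 - 10*k.
Solve (1/2)·f(k+1) − (1)·f(k) = k**3 - k**2 - 10*k.
d = 3 from the (0,0,3) case.
A polynomial solution: f(k) = -2*k*(k - 1)*(k + 3).
Get s_k = R·t_k = k*(k**2 + 2*k - 3)/2**k with R(k) = B(k−1)f(k)/C(k) = -2*(k - 1)*(k + 3)/(k**2 - k - 10).
Check: Δs_k = k*(-k**2 + k + 10)/(2*2**k). ✓

s_k = k*(k**2 + 2*k - 3)/2**k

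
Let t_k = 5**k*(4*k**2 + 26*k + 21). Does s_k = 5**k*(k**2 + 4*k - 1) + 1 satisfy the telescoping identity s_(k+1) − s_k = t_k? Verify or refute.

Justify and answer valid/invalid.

Valid — Δs_k = t_k.

s_(k+1) = 5**(k + 1)*(4*k + (k + 1)**2 + 3) + 1
s_(k+1) − s_k = 5**k*(4*k**2 + 26*k + 21)
(s_(k+1) − s_k) − t_k = 0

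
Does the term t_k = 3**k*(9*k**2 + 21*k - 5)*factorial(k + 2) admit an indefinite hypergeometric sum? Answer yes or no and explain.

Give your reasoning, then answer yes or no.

Yes. s_k = 3**k*(3*k - 4)*factorial(k + 2).

t_(k+1)/t_k = 3*(9*k**3 + 66*k**2 + 142*k + 75)/(9*k**2 + 21*k - 5).
Normal form (A,B,C) = (3*k + 9, 1, k**2 + 7*k/3 - 5/9).
f must satisfy (3*k + 9)·f(k+1) − (1)·f(k) = k**2 + 7*k/3 - 5/9.
d = 1 from the (1,0,2) case.
Solving with deg f ≤ 1: f(k) = (3*k - 4)/9.
R(k) = B(k−1)·f(k)/C(k) = (3*k - 4)/(9*k**2 + 21*k - 5); s_k = R·t_k = 3**k*(3*k - 4)*factorial(k + 2).
Δs = 3**k*(9*k**2 + 21*k - 5)*factorial(k + 2), as required.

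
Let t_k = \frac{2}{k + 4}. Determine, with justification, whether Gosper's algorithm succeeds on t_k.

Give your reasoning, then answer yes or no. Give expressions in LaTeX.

Compute t_(k+1)/t_k: get (k + 4)/(k + 5).
Factor: A=k + 4; B=k + 5; C=1.
Set up (k + 4)·f(k+1) − (k + 4)·f(k) − (1) = 0.
d = 0 from the (1,1,0) case.
Write f(k) = c0. Then LHS − RHS = -1, requiring -1 = 0: contradictory. No certificate.

No — t_k has no hypergeometric antidifference.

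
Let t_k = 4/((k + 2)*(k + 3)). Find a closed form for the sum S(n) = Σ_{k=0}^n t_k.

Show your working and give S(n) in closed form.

S(n) = 2*(n + 1)/(n + 3)

t_(k+1)/t_k = (k + 2)/(k + 4).
Normal form (A,B,C) = (k + 2, k + 4, 1).
Key eq: (k + 2)·f(k+1) = (k + 3)·f(k) + (1).
Degrees (1,1,0) ⇒ d ≤ 1.
Coefficient equations give f(k) = k/2.
Then R = B(k−1)f/C = k*(k + 3)/2, so s_k = R(k)·t_k = 2*k/(k + 2).
Check: Δs_k = 4/(k**2 + 5*k + 6). ✓
Σ_(k=0)^n t_k = s_(n+1) − s_(0) = (2*(n + 1)/(n + 3)) − (0), i.e. 2*(n + 1)/(n + 3).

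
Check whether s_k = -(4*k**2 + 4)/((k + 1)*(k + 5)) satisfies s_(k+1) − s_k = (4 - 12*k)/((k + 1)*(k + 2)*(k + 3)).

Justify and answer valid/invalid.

Invalid: residual 12*(-k**3 + 13*k - 8)/(k**5 + 17*k**4 + 107*k**3 + 307*k**2 + 396*k + 180) ≠ 0.

s_(k+1) = 4*(-(k + 1)**2 - 1)/((k + 2)*(k + 6))
s_(k+1) − s_k = 8*(-3*k**2 - 7*k + 1)/(k**4 + 14*k**3 + 65*k**2 + 112*k + 60)
(s_(k+1) − s_k) − t_k = 12*(-k**3 + 13*k - 8)/(k**5 + 17*k**4 + 107*k**3 + 307*k**2 + 396*k + 180)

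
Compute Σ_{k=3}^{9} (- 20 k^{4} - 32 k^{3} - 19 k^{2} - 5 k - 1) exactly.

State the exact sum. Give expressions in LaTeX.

Step 1: r(k) = (20*k**4 + 112*k**3 + 235*k**2 + 219*k + 77)/(20*k**4 + 32*k**3 + 19*k**2 + 5*k + 1).
A = 1, B = 1, C = k**4 + 8*k**3/5 + 19*k**2/20 + k/4 + 1/20.
Key eq: (1)·f(k+1) = (1)·f(k) + (k**4 + 8*k**3/5 + 19*k**2/20 + k/4 + 1/20).
Degrees (0,0,4) ⇒ d ≤ 5.
Coefficient equations give f(k) = k*(4*k**4 - 2*k**3 - 3*k**2 + k + 1)/20.
Get s_k = R·t_k = k*(-4*k**4 + 2*k**3 + 3*k**2 - k - 1) with R(k) = B(k−1)f(k)/C(k) = k*(4*k**4 - 2*k**3 - 3*k**2 + k + 1)/(20*k**4 + 32*k**3 + 19*k**2 + 5*k + 1).
s_(k+1) − s_k = -20*k**4 - 32*k**3 - 19*k**2 - 5*k - 1 = t_k.
Sum = s_(10) − s_(3); s_(10) = -377110, s_(3) = -741 ⇒ -376369.

Σ = -376369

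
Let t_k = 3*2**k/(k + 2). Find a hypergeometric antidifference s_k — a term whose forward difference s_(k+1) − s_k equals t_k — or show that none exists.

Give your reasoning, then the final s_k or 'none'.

Compute t_(k+1)/t_k: get 2*(k + 2)/(k + 3).
Gosper form: A/B · C(k+1)/C(k) with A=2*k + 4, B=k + 3, C=1.
Set up (2*k + 4)·f(k+1) − (k + 2)·f(k) − (1) = 0.
Degrees (1,1,0) ⇒ d ≤ -1.
Negative degree bound (-1): no f exists, t_k not Gosper-summable.

no hypergeometric antidifference exists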